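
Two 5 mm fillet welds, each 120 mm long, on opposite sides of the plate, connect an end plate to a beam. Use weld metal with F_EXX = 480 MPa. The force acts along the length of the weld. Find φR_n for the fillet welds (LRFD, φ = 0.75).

φR_n ≈ 183 kN

Effective throat t_e = 0.707 × 5 = 3.535 mm.
Total length L = 240 mm; A_we = 3.535 × 240 = 848.4 mm².
F_nw = 0.6 F_EXX = 0.6 × 480 = 288 MPa.
φR_n = 0.75 × 288 × 848.4 × 10⁻³ = 183.3 kN.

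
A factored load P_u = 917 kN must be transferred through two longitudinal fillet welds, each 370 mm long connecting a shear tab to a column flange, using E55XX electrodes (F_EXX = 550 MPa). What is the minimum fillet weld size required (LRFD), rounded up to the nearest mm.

w = 8 mm

Total weld length L = 740 mm.
Required throat t_e = P_u / (φ × 0.6 F_EXX × L) = 917 / (0.75 × 0.6 × 550 × 740 × 10⁻³) = 5.007 mm.
Required leg w = t_e / 0.707 = 7.082 mm → use 8 mm.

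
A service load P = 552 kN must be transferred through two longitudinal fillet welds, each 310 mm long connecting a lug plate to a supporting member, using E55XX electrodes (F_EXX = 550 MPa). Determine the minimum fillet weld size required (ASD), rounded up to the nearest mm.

Total weld length L = 620 mm.
Required throat t_e = P × Ω / (0.6 F_EXX × L) = 552 × 2.0 / (0.6 × 550 × 620 × 10⁻³) = 5.396 mm.
Required leg w = t_e / 0.707 = 7.632 mm → use 8 mm.

w = 8 mm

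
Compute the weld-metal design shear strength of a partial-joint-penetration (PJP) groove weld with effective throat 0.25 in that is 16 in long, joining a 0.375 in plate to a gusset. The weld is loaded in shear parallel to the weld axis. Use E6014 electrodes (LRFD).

φR_n ≈ 108 kip

E60XX → F_EXX = 60 ksi.
Effective throat (given) t_e = 0.25 in.
A_we = 0.25 × 16 = 4 in².
F_nw = 0.6 F_EXX = 36 ksi.
φR_n = 0.75 × 36 × 4 = 108 kip.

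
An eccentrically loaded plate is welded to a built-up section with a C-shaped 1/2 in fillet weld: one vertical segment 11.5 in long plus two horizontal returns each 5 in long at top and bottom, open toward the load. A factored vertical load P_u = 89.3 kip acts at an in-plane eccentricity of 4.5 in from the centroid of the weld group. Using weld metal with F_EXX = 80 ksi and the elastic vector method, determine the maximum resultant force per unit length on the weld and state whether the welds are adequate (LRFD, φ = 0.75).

Total weld length L_w = 21.5 in. Treat welds as unit-width lines.
Centroid: x̄ = 2×5×2.5 / 21.5 = 1.163 in from the vertical weld.
Polar moment about centroid: J = I_x + I_y = [11.5³/12 + 2×5×5.75²] + [11.5×1.163² + 2(5³/12 + 5×1.337²)] = 511.6 in³.
Direct shear f_v = P/L_w = 89.3 / 21.5 = 4.153 kip/in (vertical).
Torsion M = P·e = 89.3 × 4.5 = 401.85 kip·in.
Critical point at (x, y) = (3.837, 5.75) from centroid. f_tx = M·y/J = 4.516 kip/in; f_ty = M·x/J = 3.014 kip/in.
Resultant f_max = √[f_tx² + (f_v + f_ty)²] = √[4.516² + (4.153 + 3.014)²] = 8.472 kip/in.
Capacity per unit length: φr_n = 0.75 × 0.6 × 80 × (0.707 × 0.5) = 12.73 kip/in.
8.472 ≤ 12.73 → adequate.

f_max ≈ 8.47 kip/in; adequate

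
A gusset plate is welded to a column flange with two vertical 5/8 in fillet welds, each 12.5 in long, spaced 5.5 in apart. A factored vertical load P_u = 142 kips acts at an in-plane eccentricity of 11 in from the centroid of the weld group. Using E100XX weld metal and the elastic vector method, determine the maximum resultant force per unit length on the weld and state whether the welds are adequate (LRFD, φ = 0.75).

E100XX → F_EXX = 100 ksi.
Total weld length L_w = 25 in. Treat welds as unit-width lines.
Polar moment about centroid: J = 2[d³/12 + d(b/2)²] = 2[12.5³/12 + 12.5×2.75²] = 514.6 in³.
Direct shear f_v = P/L_w = 142 / 25 = 5.68 kip/in (vertical).
Torsion M = P·e = 142 × 11 = 1562 kip·in.
Critical point at (x, y) = (2.75, 6.25) from centroid. f_tx = M·y/J = 18.97 kip/in; f_ty = M·x/J = 8.348 kip/in.
Resultant f_max = √[f_tx² + (f_v + f_ty)²] = √[18.97² + (5.68 + 8.348)²] = 23.59 kip/in.
Capacity per unit length: φr_n = 0.75 × 0.6 × 100 × (0.707 × 0.625) = 19.88 kip/in.
23.59 > 19.88 → NOT adequate.

f_max ≈ 23.6 kip/in; NOT adequate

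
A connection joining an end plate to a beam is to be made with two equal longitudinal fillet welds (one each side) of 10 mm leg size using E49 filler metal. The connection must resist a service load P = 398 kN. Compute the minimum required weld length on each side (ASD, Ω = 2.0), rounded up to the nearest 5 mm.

L = 195 mm on each side

E49XX → F_EXX = 490 MPa.
Throat t_e = 0.707 × 10 = 7.07 mm.
r_n/Ω = (0.6 × 490 × 7.07) / 2.0 = 1039 N/mm = 1.039 kN/mm.
L_req = P / (r_n/Ω) = 398 / 1.039 = 383 mm total.
Per side: 383 / 2 = 191.5 mm.
Round up → use L = 195 mm on each side.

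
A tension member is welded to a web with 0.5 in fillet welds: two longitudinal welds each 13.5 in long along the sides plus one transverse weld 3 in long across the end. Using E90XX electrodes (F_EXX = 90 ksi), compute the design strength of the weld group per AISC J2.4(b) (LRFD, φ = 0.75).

φR_n ≈ 430 kips

t_e = 0.707 × 0.5 = 0.3535 in.
R_nwl = 0.6 × 90 × 0.3535 × 27 = 515.4 kips (longitudinal, 2 welds).
R_nwt = 0.6 × 90 × 0.3535 × 3 = 57.27 kips (transverse, base value).
(i) R_nwl + R_nwt = 572.7 kips; (ii) 0.85 R_nwl + 1.5 R_nwt = 524 kips.
R_n = max = 572.7 kips [governs: (i)]; φR_n = 429.5 kips.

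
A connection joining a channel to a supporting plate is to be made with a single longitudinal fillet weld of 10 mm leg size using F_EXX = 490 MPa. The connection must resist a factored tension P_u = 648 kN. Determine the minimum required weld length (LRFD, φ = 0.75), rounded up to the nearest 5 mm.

L = 420 mm

Throat t_e = 0.707 × 10 = 7.07 mm.
φr_n = 0.75 × 0.6 × 490 × 7.07 × 10⁻³ = 1.559 kN/mm.
L_req = P_u / φr_n = 648 / 1.559 = 415.7 mm total.
Round up → use L = 420 mm.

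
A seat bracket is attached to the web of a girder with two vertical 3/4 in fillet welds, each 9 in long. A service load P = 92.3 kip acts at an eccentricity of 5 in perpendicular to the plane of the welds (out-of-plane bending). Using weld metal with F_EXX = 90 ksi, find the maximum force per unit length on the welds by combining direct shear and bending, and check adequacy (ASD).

f_max ≈ 17.8 kip/in; NOT adequate

L_w = 2 × 9 = 18 in; section modulus (unit throat) S = 2 × L²/6 = 27 in².
Direct shear f_v = P/L_w = 92.3/18 = 5.128 kip/in.
Moment M = P × e = 92.3 × 5 = 461.5 kip·in; bending f_b = M/S = 17.09 kip/in.
f_max = √(f_v² + f_b²) = √(5.128² + 17.09²) = 17.85 kip/in.
r_n/Ω = (1/2.0) × 0.6 × 90 × (0.707 × 0.75) = 14.32 kip/in → NOT adequate.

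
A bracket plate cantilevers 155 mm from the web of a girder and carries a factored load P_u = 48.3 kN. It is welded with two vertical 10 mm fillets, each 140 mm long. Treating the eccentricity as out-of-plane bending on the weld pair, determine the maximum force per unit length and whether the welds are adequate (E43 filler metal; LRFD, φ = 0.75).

E43XX → F_EXX = 430 MPa.
L_w = 2 × 140 = 280 mm; section modulus (unit throat) S = 2 × L²/6 = 6533 mm².
Direct shear f_v = P/L_w = 48.3×10³/280 = 172.5 N/mm.
Moment M = P × e = 48.3×10³ × 155 = 7486500 N·mm; bending f_b = M/S = 1146 N/mm.
f_max = √(f_v² + f_b²) = √(172.5² + 1146²) = 1159 N/mm.
φr_n = 0.75 × 0.6 × 430 × (0.707 × 10) = 1368 N/mm → adequate.

f_max ≈ 1160 N/mm; adequate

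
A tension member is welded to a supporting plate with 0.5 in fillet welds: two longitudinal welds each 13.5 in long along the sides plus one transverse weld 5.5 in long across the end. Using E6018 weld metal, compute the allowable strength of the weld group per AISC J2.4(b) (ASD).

E60XX → F_EXX = 60 ksi.
t_e = 0.707 × 0.5 = 0.3535 in.
R_nwl = 0.6 × 60 × 0.3535 × 27 = 343.6 kips (longitudinal, 2 welds).
R_nwt = 0.6 × 60 × 0.3535 × 5.5 = 69.99 kips (transverse, base value).
(i) R_nwl + R_nwt = 413.6 kips; (ii) 0.85 R_nwl + 1.5 R_nwt = 397.1 kips.
R_n = max = 413.6 kips [governs: (i)]; R_n/Ω = 206.8 kips.

R_n/Ω ≈ 207 kips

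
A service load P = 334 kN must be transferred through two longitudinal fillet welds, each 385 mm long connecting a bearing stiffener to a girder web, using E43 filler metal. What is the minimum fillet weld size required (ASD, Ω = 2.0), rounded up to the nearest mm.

w = 5 mm

E43XX → F_EXX = 430 MPa.
Total weld length L = 770 mm.
Required throat t_e = P × Ω / (0.6 F_EXX × L) = 334 × 2.0 / (0.6 × 430 × 770 × 10⁻³) = 3.363 mm.
Required leg w = t_e / 0.707 = 4.756 mm → use 5 mm.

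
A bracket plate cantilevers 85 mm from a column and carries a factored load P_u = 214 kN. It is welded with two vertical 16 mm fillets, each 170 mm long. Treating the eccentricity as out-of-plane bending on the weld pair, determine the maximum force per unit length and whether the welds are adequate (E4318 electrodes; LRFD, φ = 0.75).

f_max ≈ 1990 N/mm; adequate

E43XX → F_EXX = 430 MPa.
L_w = 2 × 170 = 340 mm; section modulus (unit throat) S = 2 × L²/6 = 9633 mm².
Direct shear f_v = P/L_w = 214×10³/340 = 629.4 N/mm.
Moment M = P × e = 214×10³ × 85 = 18190000 N·mm; bending f_b = M/S = 1888 N/mm.
f_max = √(f_v² + f_b²) = √(629.4² + 1888²) = 1990 N/mm.
φr_n = 0.75 × 0.6 × 430 × (0.707 × 16) = 2189 N/mm → adequate.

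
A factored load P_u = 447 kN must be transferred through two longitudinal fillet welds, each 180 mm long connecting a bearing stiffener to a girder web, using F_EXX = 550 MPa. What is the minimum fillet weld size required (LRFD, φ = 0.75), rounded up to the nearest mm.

Total weld length L = 360 mm.
Required throat t_e = P_u / (φ × 0.6 F_EXX × L) = 447 / (0.75 × 0.6 × 550 × 360 × 10⁻³) = 5.017 mm.
Required leg w = t_e / 0.707 = 7.096 mm → use 8 mm.

w = 8 mm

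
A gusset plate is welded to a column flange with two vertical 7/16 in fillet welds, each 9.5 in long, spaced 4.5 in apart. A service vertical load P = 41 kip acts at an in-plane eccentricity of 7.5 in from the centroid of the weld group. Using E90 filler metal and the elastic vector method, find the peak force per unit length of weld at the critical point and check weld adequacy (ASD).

f_max ≈ 7.93 kip/in; adequate

E90XX → F_EXX = 90 ksi.
Total weld length L_w = 19 in. Treat welds as unit-width lines.
Polar moment about centroid: J = 2[d³/12 + d(b/2)²] = 2[9.5³/12 + 9.5×2.25²] = 239.1 in³.
Direct shear f_v = P/L_w = 41 / 19 = 2.158 kip/in (vertical).
Torsion M = P·e = 41 × 7.5 = 307.5 kip·in.
Critical point at (x, y) = (2.25, 4.75) from centroid. f_tx = M·y/J = 6.109 kip/in; f_ty = M·x/J = 2.894 kip/in.
Resultant f_max = √[f_tx² + (f_v + f_ty)²] = √[6.109² + (2.158 + 2.894)²] = 7.927 kip/in.
Capacity per unit length: r_n/Ω = (1/2.0) × 0.6 × 90 × (0.707 × 0.4375) = 8.351 kip/in.
7.927 ≤ 8.351 → adequate.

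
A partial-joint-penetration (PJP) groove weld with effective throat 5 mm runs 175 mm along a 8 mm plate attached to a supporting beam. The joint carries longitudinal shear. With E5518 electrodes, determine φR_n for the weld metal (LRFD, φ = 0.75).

E55XX → F_EXX = 550 MPa.
Effective throat (given) t_e = 5 mm.
A_we = 5 × 175 = 875 mm².
F_nw = 0.6 F_EXX = 330 MPa.
φR_n = 0.75 × 330 × 875 × 10⁻³ = 216.6 kN.

φR_n ≈ 217 kN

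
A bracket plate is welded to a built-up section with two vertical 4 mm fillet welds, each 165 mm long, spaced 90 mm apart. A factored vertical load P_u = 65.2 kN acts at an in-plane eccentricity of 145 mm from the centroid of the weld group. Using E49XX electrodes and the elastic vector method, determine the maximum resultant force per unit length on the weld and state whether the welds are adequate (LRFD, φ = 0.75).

E49XX → F_EXX = 490 MPa.
Total weld length L_w = 330 mm. Treat welds as unit-width lines.
Polar moment about centroid: J = 2[d³/12 + d(b/2)²] = 2[165³/12 + 165×45²] = 1417000 mm³.
Direct shear f_v = P/L_w = 65.2×10³ / 330 = 197.6 N/mm (vertical).
Torsion M = P·e = 65.2×10³ × 145 = 9454000 N·mm.
Critical point at (x, y) = (45, 82.5) from centroid. f_tx = M·y/J = 550.5 N/mm; f_ty = M·x/J = 300.2 N/mm.
Resultant f_max = √[f_tx² + (f_v + f_ty)²] = √[550.5² + (197.6 + 300.2)²] = 742.2 N/mm.
Capacity per unit length: φr_n = 0.75 × 0.6 × 490 × (0.707 × 4) = 623.6 N/mm.
742.2 > 623.6 → NOT adequate.

f_max ≈ 742 N/mm; NOT adequate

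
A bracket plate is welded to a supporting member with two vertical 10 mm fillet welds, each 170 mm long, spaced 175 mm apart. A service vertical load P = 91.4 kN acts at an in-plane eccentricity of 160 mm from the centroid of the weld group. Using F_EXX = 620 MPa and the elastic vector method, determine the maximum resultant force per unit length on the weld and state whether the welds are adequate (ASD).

f_max ≈ 738 N/mm; adequate

Total weld length L_w = 340 mm. Treat welds as unit-width lines.
Polar moment about centroid: J = 2[d³/12 + d(b/2)²] = 2[170³/12 + 170×87.5²] = 3422000 mm³.
Direct shear f_v = P/L_w = 91.4×10³ / 340 = 268.8 N/mm (vertical).
Torsion M = P·e = 91.4×10³ × 160 = 14624000 N·mm.
Critical point at (x, y) = (87.5, 85) from centroid. f_tx = M·y/J = 363.3 N/mm; f_ty = M·x/J = 373.9 N/mm.
Resultant f_max = √[f_tx² + (f_v + f_ty)²] = √[363.3² + (268.8 + 373.9)²] = 738.3 N/mm.
Capacity per unit length: r_n/Ω = (1/2.0) × 0.6 × 620 × (0.707 × 10) = 1315 N/mm.
738.3 ≤ 1315 → adequate.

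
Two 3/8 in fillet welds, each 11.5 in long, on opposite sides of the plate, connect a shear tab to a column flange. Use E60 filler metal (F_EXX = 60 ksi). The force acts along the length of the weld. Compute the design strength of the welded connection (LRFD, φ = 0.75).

φR_n ≈ 165 kip

Effective throat t_e = 0.707 × 0.375 = 0.2651 in.
Total length L = 23 in; A_we = 0.2651 × 23 = 6.098 in².
F_nw = 0.6 F_EXX = 0.6 × 60 = 36 ksi.
φR_n = 0.75 × 36 × 6.098 = 164.6 kip.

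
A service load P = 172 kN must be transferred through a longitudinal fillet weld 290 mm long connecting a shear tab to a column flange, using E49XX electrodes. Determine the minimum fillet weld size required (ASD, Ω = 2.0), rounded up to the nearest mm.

w = 6 mm

E49XX → F_EXX = 490 MPa.
Total weld length L = 290 mm.
Required throat t_e = P × Ω / (0.6 F_EXX × L) = 172 × 2.0 / (0.6 × 490 × 290 × 10⁻³) = 4.035 mm.
Required leg w = t_e / 0.707 = 5.707 mm → use 6 mm.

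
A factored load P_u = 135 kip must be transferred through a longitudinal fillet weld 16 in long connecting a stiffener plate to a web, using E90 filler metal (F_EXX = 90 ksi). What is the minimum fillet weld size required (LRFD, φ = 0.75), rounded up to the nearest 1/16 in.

Total weld length L = 16 in.
Required throat t_e = P_u / (φ × 0.6 F_EXX × L) = 135 / (0.75 × 0.6 × 90 × 16) = 0.2083 in.
Required leg w = t_e / 0.707 = 0.2947 in → use 5/16 in.

w = 5/16 in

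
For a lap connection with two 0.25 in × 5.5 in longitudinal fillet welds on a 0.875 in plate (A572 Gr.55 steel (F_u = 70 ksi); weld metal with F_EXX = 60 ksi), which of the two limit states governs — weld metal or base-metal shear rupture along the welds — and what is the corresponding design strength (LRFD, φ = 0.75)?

φR_n ≈ 52.5 kip (weld metal governs)

t_e = 0.707 × 0.25 = 0.1767 in; L = 11 in.
Weld metal: φR_n = 0.75 × 0.6 × 60 × 0.1767 × 11 = 52.49 kip.
Base metal (shear rupture): φR_n = 0.75 × 0.6 × 70 × 0.875 × 11 = 303.2 kip.
Governing: weld metal.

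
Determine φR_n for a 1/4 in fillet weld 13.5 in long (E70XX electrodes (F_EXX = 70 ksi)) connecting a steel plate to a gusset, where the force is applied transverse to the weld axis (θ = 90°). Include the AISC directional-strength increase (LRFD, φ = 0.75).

t_e = 0.707 × 0.25 = 0.1767 in; A_we = 0.1767 × 13.5 = 2.386 in².
Directional factor: 1.0 + 0.5 sin^1.5(90°) = 1.5.
F_nw = 0.6 × 70 × 1.5 = 63 ksi.
φR_n = 0.75 × 63 × 2.386 = 112.7 kips.

φR_n ≈ 113 kips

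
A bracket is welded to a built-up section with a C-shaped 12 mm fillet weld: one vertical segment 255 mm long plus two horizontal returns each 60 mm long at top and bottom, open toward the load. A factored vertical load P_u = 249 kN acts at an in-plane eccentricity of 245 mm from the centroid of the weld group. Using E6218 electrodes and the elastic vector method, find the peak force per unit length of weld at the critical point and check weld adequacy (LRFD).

f_max ≈ 2740 N/mm; NOT adequate

E62XX → F_EXX = 620 MPa.
Total weld length L_w = 375 mm. Treat welds as unit-width lines.
Centroid: x̄ = 2×60×30 / 375 = 9.6 mm from the vertical weld.
Polar moment about centroid: J = I_x + I_y = [255³/12 + 2×60×127.5²] + [255×9.6² + 2(60³/12 + 60×20.4²)] = 3442000 mm³.
Direct shear f_v = P/L_w = 249×10³ / 375 = 664 N/mm (vertical).
Torsion M = P·e = 249×10³ × 245 = 61005000 N·mm.
Critical point at (x, y) = (50.4, 127.5) from centroid. f_tx = M·y/J = 2260 N/mm; f_ty = M·x/J = 893.3 N/mm.
Resultant f_max = √[f_tx² + (f_v + f_ty)²] = √[2260² + (664 + 893.3)²] = 2744 N/mm.
Capacity per unit length: φr_n = 0.75 × 0.6 × 620 × (0.707 × 12) = 2367 N/mm.
2744 > 2367 → NOT adequate.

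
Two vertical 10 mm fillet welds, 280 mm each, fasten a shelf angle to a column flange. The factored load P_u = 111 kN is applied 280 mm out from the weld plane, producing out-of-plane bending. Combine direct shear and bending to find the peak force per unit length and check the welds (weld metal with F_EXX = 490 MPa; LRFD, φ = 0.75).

L_w = 2 × 280 = 560 mm; section modulus (unit throat) S = 2 × L²/6 = 26130 mm².
Direct shear f_v = P/L_w = 111×10³/560 = 198.2 N/mm.
Moment M = P × e = 111×10³ × 280 = 31080000 N·mm; bending f_b = M/S = 1189 N/mm.
f_max = √(f_v² + f_b²) = √(198.2² + 1189²) = 1206 N/mm.
φr_n = 0.75 × 0.6 × 490 × (0.707 × 10) = 1559 N/mm → adequate.

f_max ≈ 1210 N/mm; adequate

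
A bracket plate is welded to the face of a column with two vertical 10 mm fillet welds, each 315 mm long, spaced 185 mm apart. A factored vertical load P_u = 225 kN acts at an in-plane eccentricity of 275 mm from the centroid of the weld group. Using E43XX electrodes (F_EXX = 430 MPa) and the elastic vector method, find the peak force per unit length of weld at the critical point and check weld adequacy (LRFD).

f_max ≈ 1280 N/mm; adequate

Total weld length L_w = 630 mm. Treat welds as unit-width lines.
Polar moment about centroid: J = 2[d³/12 + d(b/2)²] = 2[315³/12 + 315×92.5²] = 10600000 mm³.
Direct shear f_v = P/L_w = 225×10³ / 630 = 357.1 N/mm (vertical).
Torsion M = P·e = 225×10³ × 275 = 61875000 N·mm.
Critical point at (x, y) = (92.5, 157.5) from centroid. f_tx = M·y/J = 919.4 N/mm; f_ty = M·x/J = 540 N/mm.
Resultant f_max = √[f_tx² + (f_v + f_ty)²] = √[919.4² + (357.1 + 540)²] = 1285 N/mm.
Capacity per unit length: φr_n = 0.75 × 0.6 × 430 × (0.707 × 10) = 1368 N/mm.
1285 ≤ 1368 → adequate.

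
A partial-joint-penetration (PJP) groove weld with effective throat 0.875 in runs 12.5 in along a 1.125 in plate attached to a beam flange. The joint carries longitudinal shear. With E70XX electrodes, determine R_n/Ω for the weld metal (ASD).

R_n/Ω ≈ 230 kip

E70XX → F_EXX = 70 ksi.
Effective throat (given) t_e = 0.875 in.
A_we = 0.875 × 12.5 = 10.94 in².
F_nw = 0.6 F_EXX = 42 ksi.
R_n/Ω = (42 × 10.94) / 2.0 = 229.7 kip.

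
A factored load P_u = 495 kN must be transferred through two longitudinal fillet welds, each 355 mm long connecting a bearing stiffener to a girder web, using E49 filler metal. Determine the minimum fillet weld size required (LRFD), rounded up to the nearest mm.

w = 5 mm

E49XX → F_EXX = 490 MPa.
Total weld length L = 710 mm.
Required throat t_e = P_u / (φ × 0.6 F_EXX × L) = 495 / (0.75 × 0.6 × 490 × 710 × 10⁻³) = 3.162 mm.
Required leg w = t_e / 0.707 = 4.472 mm → use 5 mm.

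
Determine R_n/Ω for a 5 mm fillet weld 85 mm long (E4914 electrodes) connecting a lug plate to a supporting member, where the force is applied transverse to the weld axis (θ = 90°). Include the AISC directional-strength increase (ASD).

R_n/Ω ≈ 66.3 kN

E49XX → F_EXX = 490 MPa.
t_e = 0.707 × 5 = 3.535 mm; A_we = 3.535 × 85 = 300.5 mm².
Directional factor: 1.0 + 0.5 sin^1.5(90°) = 1.5.
F_nw = 0.6 × 490 × 1.5 = 441 MPa.
R_n/Ω = (441 × 300.5) / 2.0 × 10⁻³ = 66.25 kN.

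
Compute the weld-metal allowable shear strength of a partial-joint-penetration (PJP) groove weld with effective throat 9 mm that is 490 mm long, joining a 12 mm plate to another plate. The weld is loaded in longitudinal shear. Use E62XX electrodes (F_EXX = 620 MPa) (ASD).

R_n/Ω ≈ 820 kN

Effective throat (given) t_e = 9 mm.
A_we = 9 × 490 = 4410 mm².
F_nw = 0.6 F_EXX = 372 MPa.
R_n/Ω = (372 × 4410) / 2.0 × 10⁻³ = 820.3 kN.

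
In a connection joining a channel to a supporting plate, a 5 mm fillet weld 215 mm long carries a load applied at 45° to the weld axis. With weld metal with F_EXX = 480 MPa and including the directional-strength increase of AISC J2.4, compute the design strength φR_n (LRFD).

t_e = 0.707 × 5 = 3.535 mm; A_we = 3.535 × 215 = 760 mm².
Directional factor: 1.0 + 0.5 sin^1.5(45°) = 1.297.
F_nw = 0.6 × 480 × 1.297 = 373.6 MPa.
φR_n = 0.75 × 373.6 × 760 × 10⁻³ = 213 kN.

φR_n ≈ 213 kN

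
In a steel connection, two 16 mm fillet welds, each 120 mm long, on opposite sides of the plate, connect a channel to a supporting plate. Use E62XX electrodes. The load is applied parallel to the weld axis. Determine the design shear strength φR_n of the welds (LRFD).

φR_n ≈ 757 kN

E62XX → F_EXX = 620 MPa.
Effective throat t_e = 0.707 × 16 = 11.31 mm.
Total length L = 240 mm; A_we = 11.31 × 240 = 2715 mm².
F_nw = 0.6 F_EXX = 0.6 × 620 = 372 MPa.
φR_n = 0.75 × 372 × 2715 × 10⁻³ = 757.5 kN.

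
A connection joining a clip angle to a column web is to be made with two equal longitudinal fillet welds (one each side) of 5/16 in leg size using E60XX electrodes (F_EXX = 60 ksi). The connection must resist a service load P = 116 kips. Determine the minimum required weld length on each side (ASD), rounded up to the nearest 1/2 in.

L = 15 in on each side

Throat t_e = 0.707 × 0.3125 = 0.2209 in.
r_n/Ω = (0.6 × 60 × 0.2209) / 2.0 = 3.977 kip/in.
L_req = P / (r_n/Ω) = 116 / 3.977 = 29.17 in total.
Per side: 29.17 / 2 = 14.58 in.
Round up → use L = 15 in on each side.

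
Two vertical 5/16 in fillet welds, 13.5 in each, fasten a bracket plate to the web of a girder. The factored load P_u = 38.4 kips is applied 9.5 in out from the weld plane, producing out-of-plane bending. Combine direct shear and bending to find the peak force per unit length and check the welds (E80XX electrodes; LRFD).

f_max ≈ 6.17 kip/in; adequate

E80XX → F_EXX = 80 ksi.
L_w = 2 × 13.5 = 27 in; section modulus (unit throat) S = 2 × L²/6 = 60.75 in².
Direct shear f_v = P/L_w = 38.4/27 = 1.422 kip/in.
Moment M = P × e = 38.4 × 9.5 = 364.8 kip·in; bending f_b = M/S = 6.005 kip/in.
f_max = √(f_v² + f_b²) = √(1.422² + 6.005²) = 6.171 kip/in.
φr_n = 0.75 × 0.6 × 80 × (0.707 × 0.3125) = 7.954 kip/in → adequate.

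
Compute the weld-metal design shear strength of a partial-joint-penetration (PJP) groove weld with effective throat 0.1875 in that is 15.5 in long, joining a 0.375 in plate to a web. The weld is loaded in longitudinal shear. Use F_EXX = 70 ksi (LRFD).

φR_n ≈ 91.5 kips

Effective throat (given) t_e = 0.1875 in.
A_we = 0.1875 × 15.5 = 2.906 in².
F_nw = 0.6 F_EXX = 42 ksi.
φR_n = 0.75 × 42 × 2.906 = 91.55 kips.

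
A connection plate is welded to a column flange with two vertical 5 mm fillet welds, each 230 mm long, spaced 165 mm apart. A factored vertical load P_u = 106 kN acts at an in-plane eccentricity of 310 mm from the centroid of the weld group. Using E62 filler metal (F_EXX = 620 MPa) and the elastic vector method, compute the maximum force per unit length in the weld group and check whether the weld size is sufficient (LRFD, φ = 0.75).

Total weld length L_w = 460 mm. Treat welds as unit-width lines.
Polar moment about centroid: J = 2[d³/12 + d(b/2)²] = 2[230³/12 + 230×82.5²] = 5159000 mm³.
Direct shear f_v = P/L_w = 106×10³ / 460 = 230.4 N/mm (vertical).
Torsion M = P·e = 106×10³ × 310 = 32860000 N·mm.
Critical point at (x, y) = (82.5, 115) from centroid. f_tx = M·y/J = 732.5 N/mm; f_ty = M·x/J = 525.5 N/mm.
Resultant f_max = √[f_tx² + (f_v + f_ty)²] = √[732.5² + (230.4 + 525.5)²] = 1053 N/mm.
Capacity per unit length: φr_n = 0.75 × 0.6 × 620 × (0.707 × 5) = 986.3 N/mm.
1053 > 986.3 → NOT adequate.

f_max ≈ 1050 N/mm; NOT adequate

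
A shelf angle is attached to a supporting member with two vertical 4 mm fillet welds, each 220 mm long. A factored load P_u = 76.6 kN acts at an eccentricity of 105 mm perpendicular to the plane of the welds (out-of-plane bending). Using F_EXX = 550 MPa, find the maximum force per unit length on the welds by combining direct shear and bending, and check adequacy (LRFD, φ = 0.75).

f_max ≈ 528 N/mm; adequate

L_w = 2 × 220 = 440 mm; section modulus (unit throat) S = 2 × L²/6 = 16130 mm².
Direct shear f_v = P/L_w = 76.6×10³/440 = 174.1 N/mm.
Moment M = P × e = 76.6×10³ × 105 = 8043000 N·mm; bending f_b = M/S = 498.5 N/mm.
f_max = √(f_v² + f_b²) = √(174.1² + 498.5²) = 528.1 N/mm.
φr_n = 0.75 × 0.6 × 550 × (0.707 × 4) = 699.9 N/mm → adequate.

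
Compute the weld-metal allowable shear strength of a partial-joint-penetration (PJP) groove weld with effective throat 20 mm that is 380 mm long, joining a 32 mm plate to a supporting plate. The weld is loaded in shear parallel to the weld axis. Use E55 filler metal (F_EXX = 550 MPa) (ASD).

R_n/Ω ≈ 1250 kN

Effective throat (given) t_e = 20 mm.
A_we = 20 × 380 = 7600 mm².
F_nw = 0.6 F_EXX = 330 MPa.
R_n/Ω = (330 × 7600) / 2.0 × 10⁻³ = 1254 kN.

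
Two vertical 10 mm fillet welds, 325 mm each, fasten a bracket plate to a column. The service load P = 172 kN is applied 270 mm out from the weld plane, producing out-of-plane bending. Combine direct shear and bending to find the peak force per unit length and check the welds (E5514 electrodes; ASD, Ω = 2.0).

E55XX → F_EXX = 550 MPa.
L_w = 2 × 325 = 650 mm; section modulus (unit throat) S = 2 × L²/6 = 35210 mm².
Direct shear f_v = P/L_w = 172×10³/650 = 264.6 N/mm.
Moment M = P × e = 172×10³ × 270 = 46440000 N·mm; bending f_b = M/S = 1319 N/mm.
f_max = √(f_v² + f_b²) = √(264.6² + 1319²) = 1345 N/mm.
r_n/Ω = (1/2.0) × 0.6 × 550 × (0.707 × 10) = 1167 N/mm → NOT adequate.

f_max ≈ 1350 N/mm; NOT adequate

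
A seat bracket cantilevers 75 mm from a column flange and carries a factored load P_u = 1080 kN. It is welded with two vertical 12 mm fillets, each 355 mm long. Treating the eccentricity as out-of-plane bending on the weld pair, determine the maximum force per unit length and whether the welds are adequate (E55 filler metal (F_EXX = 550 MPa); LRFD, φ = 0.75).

f_max ≈ 2460 N/mm; NOT adequate

L_w = 2 × 355 = 710 mm; section modulus (unit throat) S = 2 × L²/6 = 42010 mm².
Direct shear f_v = P/L_w = 1080×10³/710 = 1521 N/mm.
Moment M = P × e = 1080×10³ × 75 = 81000000 N·mm; bending f_b = M/S = 1928 N/mm.
f_max = √(f_v² + f_b²) = √(1521² + 1928²) = 2456 N/mm.
φr_n = 0.75 × 0.6 × 550 × (0.707 × 12) = 2100 N/mm → NOT adequate.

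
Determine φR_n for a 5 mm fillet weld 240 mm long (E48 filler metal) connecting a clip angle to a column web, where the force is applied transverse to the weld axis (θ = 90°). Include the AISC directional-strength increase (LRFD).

φR_n ≈ 275 kN

E48XX → F_EXX = 480 MPa.
t_e = 0.707 × 5 = 3.535 mm; A_we = 3.535 × 240 = 848.4 mm².
Directional factor: 1.0 + 0.5 sin^1.5(90°) = 1.5.
F_nw = 0.6 × 480 × 1.5 = 432 MPa.
φR_n = 0.75 × 432 × 848.4 × 10⁻³ = 274.9 kN.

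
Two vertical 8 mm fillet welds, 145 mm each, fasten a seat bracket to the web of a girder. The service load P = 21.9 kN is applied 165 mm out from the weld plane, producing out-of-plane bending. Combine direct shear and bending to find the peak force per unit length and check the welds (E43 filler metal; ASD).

E43XX → F_EXX = 430 MPa.
L_w = 2 × 145 = 290 mm; section modulus (unit throat) S = 2 × L²/6 = 7008 mm².
Direct shear f_v = P/L_w = 21.9×10³/290 = 75.52 N/mm.
Moment M = P × e = 21.9×10³ × 165 = 3613500 N·mm; bending f_b = M/S = 515.6 N/mm.
f_max = √(f_v² + f_b²) = √(75.52² + 515.6²) = 521.1 N/mm.
r_n/Ω = (1/2.0) × 0.6 × 430 × (0.707 × 8) = 729.6 N/mm → adequate.

f_max ≈ 521 N/mm; adequate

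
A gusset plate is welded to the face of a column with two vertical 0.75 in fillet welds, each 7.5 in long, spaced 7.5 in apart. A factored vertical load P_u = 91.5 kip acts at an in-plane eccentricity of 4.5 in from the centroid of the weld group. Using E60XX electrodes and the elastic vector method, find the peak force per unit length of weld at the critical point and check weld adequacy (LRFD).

f_max ≈ 12.8 kip/in; adequate

E60XX → F_EXX = 60 ksi.
Total weld length L_w = 15 in. Treat welds as unit-width lines.
Polar moment about centroid: J = 2[d³/12 + d(b/2)²] = 2[7.5³/12 + 7.5×3.75²] = 281.2 in³.
Direct shear f_v = P/L_w = 91.5 / 15 = 6.1 kip/in (vertical).
Torsion M = P·e = 91.5 × 4.5 = 411.75 kip·in.
Critical point at (x, y) = (3.75, 3.75) from centroid. f_tx = M·y/J = 5.49 kip/in; f_ty = M·x/J = 5.49 kip/in.
Resultant f_max = √[f_tx² + (f_v + f_ty)²] = √[5.49² + (6.1 + 5.49)²] = 12.82 kip/in.
Capacity per unit length: φr_n = 0.75 × 0.6 × 60 × (0.707 × 0.75) = 14.32 kip/in.
12.82 ≤ 14.32 → adequate.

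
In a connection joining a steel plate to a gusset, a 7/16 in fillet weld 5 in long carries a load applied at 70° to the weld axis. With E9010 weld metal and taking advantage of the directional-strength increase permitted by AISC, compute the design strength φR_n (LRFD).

φR_n ≈ 91.2 kip

E90XX → F_EXX = 90 ksi.
t_e = 0.707 × 0.4375 = 0.3093 in; A_we = 0.3093 × 5 = 1.547 in².
Directional factor: 1.0 + 0.5 sin^1.5(70°) = 1.455.
F_nw = 0.6 × 90 × 1.455 = 78.59 ksi.
φR_n = 0.75 × 78.59 × 1.547 = 91.16 kip.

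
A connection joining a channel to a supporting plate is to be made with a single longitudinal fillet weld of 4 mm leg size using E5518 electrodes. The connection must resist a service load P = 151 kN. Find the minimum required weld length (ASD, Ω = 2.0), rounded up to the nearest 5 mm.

E55XX → F_EXX = 550 MPa.
Throat t_e = 0.707 × 4 = 2.828 mm.
r_n/Ω = (0.6 × 550 × 2.828) / 2.0 = 466.6 N/mm = 0.4666 kN/mm.
L_req = P / (r_n/Ω) = 151 / 0.4666 = 323.6 mm total.
Round up → use L = 325 mm.

L = 325 mm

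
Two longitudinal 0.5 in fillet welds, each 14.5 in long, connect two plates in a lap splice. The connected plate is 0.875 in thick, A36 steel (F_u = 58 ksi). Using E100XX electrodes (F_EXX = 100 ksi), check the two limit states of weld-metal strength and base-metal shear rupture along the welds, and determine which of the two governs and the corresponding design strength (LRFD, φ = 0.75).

φR_n ≈ 461 kip (weld metal governs)

t_e = 0.707 × 0.5 = 0.3535 in; L = 29 in.
Weld metal: φR_n = 0.75 × 0.6 × 100 × 0.3535 × 29 = 461.3 kip.
Base metal (shear rupture): φR_n = 0.75 × 0.6 × 58 × 0.875 × 29 = 662.3 kip.
Governing: weld metal.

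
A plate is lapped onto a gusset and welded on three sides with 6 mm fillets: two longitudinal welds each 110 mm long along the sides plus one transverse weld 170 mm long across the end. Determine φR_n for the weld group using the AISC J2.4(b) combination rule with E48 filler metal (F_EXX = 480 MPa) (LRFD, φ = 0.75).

t_e = 0.707 × 6 = 4.242 mm.
R_nwl = 0.6 × 480 × 4.242 × 220 × 10⁻³ = 268.8 kN (longitudinal, 2 welds).
R_nwt = 0.6 × 480 × 4.242 × 170 × 10⁻³ = 207.7 kN (transverse, base value).
(i) R_nwl + R_nwt = 476.5 kN; (ii) 0.85 R_nwl + 1.5 R_nwt = 540 kN.
R_n = max = 540 kN [governs: (ii)]; φR_n = 405 kN.

φR_n ≈ 405 kN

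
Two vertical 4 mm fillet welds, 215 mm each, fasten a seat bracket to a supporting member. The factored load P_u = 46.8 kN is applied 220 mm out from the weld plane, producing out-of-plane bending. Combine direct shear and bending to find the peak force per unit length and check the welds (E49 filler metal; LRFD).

E49XX → F_EXX = 490 MPa.
L_w = 2 × 215 = 430 mm; section modulus (unit throat) S = 2 × L²/6 = 15410 mm².
Direct shear f_v = P/L_w = 46.8×10³/430 = 108.8 N/mm.
Moment M = P × e = 46.8×10³ × 220 = 10296000 N·mm; bending f_b = M/S = 668.2 N/mm.
f_max = √(f_v² + f_b²) = √(108.8² + 668.2²) = 677 N/mm.
φr_n = 0.75 × 0.6 × 490 × (0.707 × 4) = 623.6 N/mm → NOT adequate.

f_max ≈ 677 N/mm; NOT adequate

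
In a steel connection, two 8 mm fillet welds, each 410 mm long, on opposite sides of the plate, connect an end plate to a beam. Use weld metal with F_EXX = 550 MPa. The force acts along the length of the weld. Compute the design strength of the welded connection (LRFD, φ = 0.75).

Effective throat t_e = 0.707 × 8 = 5.656 mm.
Total length L = 820 mm; A_we = 5.656 × 820 = 4638 mm².
F_nw = 0.6 F_EXX = 0.6 × 550 = 330 MPa.
φR_n = 0.75 × 330 × 4638 × 10⁻³ = 1148 kN.

φR_n ≈ 1150 kN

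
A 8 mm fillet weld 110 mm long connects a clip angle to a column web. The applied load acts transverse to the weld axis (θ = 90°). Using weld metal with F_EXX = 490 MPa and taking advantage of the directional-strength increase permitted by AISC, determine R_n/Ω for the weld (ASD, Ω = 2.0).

t_e = 0.707 × 8 = 5.656 mm; A_we = 5.656 × 110 = 622.2 mm².
Directional factor: 1.0 + 0.5 sin^1.5(90°) = 1.5.
F_nw = 0.6 × 490 × 1.5 = 441 MPa.
R_n/Ω = (441 × 622.2) / 2.0 × 10⁻³ = 137.2 kN.

R_n/Ω ≈ 137 kN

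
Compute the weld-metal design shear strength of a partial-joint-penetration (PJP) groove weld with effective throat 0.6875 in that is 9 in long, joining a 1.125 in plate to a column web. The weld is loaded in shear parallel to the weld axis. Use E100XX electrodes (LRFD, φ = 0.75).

φR_n ≈ 278 kip

E100XX → F_EXX = 100 ksi.
Effective throat (given) t_e = 0.6875 in.
A_we = 0.6875 × 9 = 6.188 in².
F_nw = 0.6 F_EXX = 60 ksi.
φR_n = 0.75 × 60 × 6.188 = 278.4 kip.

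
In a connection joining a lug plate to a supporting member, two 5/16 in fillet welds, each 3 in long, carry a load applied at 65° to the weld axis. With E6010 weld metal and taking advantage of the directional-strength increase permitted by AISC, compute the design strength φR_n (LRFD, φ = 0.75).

E60XX → F_EXX = 60 ksi.
t_e = 0.707 × 0.3125 = 0.2209 in; A_we = 0.2209 × 6 = 1.326 in².
Directional factor: 1.0 + 0.5 sin^1.5(65°) = 1.431.
F_nw = 0.6 × 60 × 1.431 = 51.53 ksi.
φR_n = 0.75 × 51.53 × 1.326 = 51.23 kip.

φR_n ≈ 51.2 kip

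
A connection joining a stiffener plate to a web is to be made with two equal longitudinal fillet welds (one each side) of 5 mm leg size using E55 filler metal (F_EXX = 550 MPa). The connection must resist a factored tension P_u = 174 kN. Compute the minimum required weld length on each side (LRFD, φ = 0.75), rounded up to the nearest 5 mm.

L = 100 mm on each side

Throat t_e = 0.707 × 5 = 3.535 mm.
φr_n = 0.75 × 0.6 × 550 × 3.535 × 10⁻³ = 0.8749 kN/mm.
L_req = P_u / φr_n = 174 / 0.8749 = 198.9 mm total.
Per side: 198.9 / 2 = 99.44 mm.
Round up → use L = 100 mm on each side.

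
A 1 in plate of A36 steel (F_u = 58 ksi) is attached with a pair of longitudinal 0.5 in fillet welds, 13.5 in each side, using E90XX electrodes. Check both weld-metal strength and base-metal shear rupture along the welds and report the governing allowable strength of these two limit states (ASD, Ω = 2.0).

E90XX → F_EXX = 90 ksi.
t_e = 0.707 × 0.5 = 0.3535 in; L = 27 in.
Weld metal: R_n/Ω = (1/2.0) × 0.6 × 90 × 0.3535 × 27 = 257.7 kips.
Base metal (shear rupture): R_n/Ω = (1/2.0) × 0.6 × 58 × 1 × 27 = 469.8 kips.
Governing: weld metal.

R_n/Ω ≈ 258 kips (weld metal governs)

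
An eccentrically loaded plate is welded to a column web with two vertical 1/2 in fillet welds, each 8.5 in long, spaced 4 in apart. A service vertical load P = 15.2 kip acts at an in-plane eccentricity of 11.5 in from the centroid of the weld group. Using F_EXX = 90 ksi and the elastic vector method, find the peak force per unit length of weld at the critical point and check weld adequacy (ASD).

Total weld length L_w = 17 in. Treat welds as unit-width lines.
Polar moment about centroid: J = 2[d³/12 + d(b/2)²] = 2[8.5³/12 + 8.5×2²] = 170.4 in³.
Direct shear f_v = P/L_w = 15.2 / 17 = 0.8941 kip/in (vertical).
Torsion M = P·e = 15.2 × 11.5 = 174.8 kip·in.
Critical point at (x, y) = (2, 4.25) from centroid. f_tx = M·y/J = 4.361 kip/in; f_ty = M·x/J = 2.052 kip/in.
Resultant f_max = √[f_tx² + (f_v + f_ty)²] = √[4.361² + (0.8941 + 2.052)²] = 5.263 kip/in.
Capacity per unit length: r_n/Ω = (1/2.0) × 0.6 × 90 × (0.707 × 0.5) = 9.544 kip/in.
5.263 ≤ 9.544 → adequate.

f_max ≈ 5.26 kip/in; adequate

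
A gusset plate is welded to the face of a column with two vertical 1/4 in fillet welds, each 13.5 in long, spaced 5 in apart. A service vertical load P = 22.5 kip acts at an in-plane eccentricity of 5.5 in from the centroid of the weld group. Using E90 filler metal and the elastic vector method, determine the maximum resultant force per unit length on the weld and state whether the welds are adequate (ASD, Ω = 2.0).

f_max ≈ 1.99 kip/in; adequate

E90XX → F_EXX = 90 ksi.
Total weld length L_w = 27 in. Treat welds as unit-width lines.
Polar moment about centroid: J = 2[d³/12 + d(b/2)²] = 2[13.5³/12 + 13.5×2.5²] = 578.8 in³.
Direct shear f_v = P/L_w = 22.5 / 27 = 0.8333 kip/in (vertical).
Torsion M = P·e = 22.5 × 5.5 = 123.75 kip·in.
Critical point at (x, y) = (2.5, 6.75) from centroid. f_tx = M·y/J = 1.443 kip/in; f_ty = M·x/J = 0.5345 kip/in.
Resultant f_max = √[f_tx² + (f_v + f_ty)²] = √[1.443² + (0.8333 + 0.5345)²] = 1.988 kip/in.
Capacity per unit length: r_n/Ω = (1/2.0) × 0.6 × 90 × (0.707 × 0.25) = 4.772 kip/in.
1.988 ≤ 4.772 → adequate.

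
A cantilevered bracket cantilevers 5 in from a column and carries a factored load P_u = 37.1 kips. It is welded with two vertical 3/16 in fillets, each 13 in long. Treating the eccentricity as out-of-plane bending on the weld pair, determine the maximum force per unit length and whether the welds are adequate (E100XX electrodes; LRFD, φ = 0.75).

f_max ≈ 3.59 kip/in; adequate

E100XX → F_EXX = 100 ksi.
L_w = 2 × 13 = 26 in; section modulus (unit throat) S = 2 × L²/6 = 56.33 in².
Direct shear f_v = P/L_w = 37.1/26 = 1.427 kip/in.
Moment M = P × e = 37.1 × 5 = 185.5 kip·in; bending f_b = M/S = 3.293 kip/in.
f_max = √(f_v² + f_b²) = √(1.427² + 3.293²) = 3.589 kip/in.
φr_n = 0.75 × 0.6 × 100 × (0.707 × 0.1875) = 5.965 kip/in → adequate.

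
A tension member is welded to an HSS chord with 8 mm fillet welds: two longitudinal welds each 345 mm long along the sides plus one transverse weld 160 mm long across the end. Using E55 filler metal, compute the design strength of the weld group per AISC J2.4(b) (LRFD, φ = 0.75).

φR_n ≈ 1190 kN

E55XX → F_EXX = 550 MPa.
t_e = 0.707 × 8 = 5.656 mm.
R_nwl = 0.6 × 550 × 5.656 × 690 × 10⁻³ = 1288 kN (longitudinal, 2 welds).
R_nwt = 0.6 × 550 × 5.656 × 160 × 10⁻³ = 298.6 kN (transverse, base value).
(i) R_nwl + R_nwt = 1587 kN; (ii) 0.85 R_nwl + 1.5 R_nwt = 1543 kN.
R_n = max = 1587 kN [governs: (i)]; φR_n = 1190 kN.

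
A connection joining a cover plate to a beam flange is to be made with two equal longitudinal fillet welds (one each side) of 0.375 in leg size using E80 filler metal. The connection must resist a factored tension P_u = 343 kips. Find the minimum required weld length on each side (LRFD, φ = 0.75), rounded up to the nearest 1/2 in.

L = 18 in on each side

E80XX → F_EXX = 80 ksi.
Throat t_e = 0.707 × 0.375 = 0.2651 in.
φr_n = 0.75 × 0.6 × 80 × 0.2651 = 9.544 kips/in.
L_req = P_u / φr_n = 343 / 9.544 = 35.94 in total.
Per side: 35.94 / 2 = 17.97 in.
Round up → use L = 18 in on each side.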